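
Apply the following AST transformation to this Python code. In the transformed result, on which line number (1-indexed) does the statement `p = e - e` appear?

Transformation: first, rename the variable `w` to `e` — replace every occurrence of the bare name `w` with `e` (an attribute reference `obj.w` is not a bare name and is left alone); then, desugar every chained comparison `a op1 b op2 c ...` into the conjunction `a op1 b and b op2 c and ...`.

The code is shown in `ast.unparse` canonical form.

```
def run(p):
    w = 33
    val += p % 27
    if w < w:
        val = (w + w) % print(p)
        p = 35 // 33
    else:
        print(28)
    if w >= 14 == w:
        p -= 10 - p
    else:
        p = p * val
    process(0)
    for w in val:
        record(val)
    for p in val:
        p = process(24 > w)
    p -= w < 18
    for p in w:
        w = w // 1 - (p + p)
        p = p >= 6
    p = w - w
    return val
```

Transformed code:
def run(p):
    e = 33
    val += p % 27
    if e < e:
        val = (e + e) % print(p)
        p = 35 // 33
    else:
        print(28)
    if e >= 14 and 14 == e:
        p -= 10 - p
    else:
        p = p * val
    process(0)
    for e in val:
        record(val)
    for p in val:
        p = process(24 > e)
    p -= e < 18
    for p in e:
        e = e // 1 - (p + p)
        p = p >= 6
    p = e - e
    return val

22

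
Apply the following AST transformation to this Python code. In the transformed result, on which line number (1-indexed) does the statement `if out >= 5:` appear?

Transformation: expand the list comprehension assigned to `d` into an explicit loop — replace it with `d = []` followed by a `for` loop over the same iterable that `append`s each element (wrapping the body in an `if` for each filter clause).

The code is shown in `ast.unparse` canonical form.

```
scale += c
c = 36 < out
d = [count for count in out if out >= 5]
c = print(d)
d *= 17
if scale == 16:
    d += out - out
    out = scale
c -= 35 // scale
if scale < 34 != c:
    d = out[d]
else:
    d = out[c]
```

Transformed code:
scale += c
c = 36 < out
d = []
for count in out:
    if out >= 5:
        d.append(count)
c = print(d)
d *= 17
if scale == 16:
    d += out - out
    out = scale
c -= 35 // scale
if scale < 34 != c:
    d = out[d]
else:
    d = out[c]

5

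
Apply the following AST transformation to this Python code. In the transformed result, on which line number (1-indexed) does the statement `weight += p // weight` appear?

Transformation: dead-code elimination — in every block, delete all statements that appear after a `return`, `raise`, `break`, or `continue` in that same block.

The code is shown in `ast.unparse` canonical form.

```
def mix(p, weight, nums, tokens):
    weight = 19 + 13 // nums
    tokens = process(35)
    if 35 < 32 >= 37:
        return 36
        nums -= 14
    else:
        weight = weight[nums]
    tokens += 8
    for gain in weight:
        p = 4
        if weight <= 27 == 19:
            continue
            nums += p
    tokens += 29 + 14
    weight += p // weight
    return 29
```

14

Transformed code:
def mix(p, weight, nums, tokens):
    weight = 19 + 13 // nums
    tokens = process(35)
    if 35 < 32 >= 37:
        return 36
    else:
        weight = weight[nums]
    tokens += 8
    for gain in weight:
        p = 4
        if weight <= 27 == 19:
            continue
    tokens += 29 + 14
    weight += p // weight
    return 29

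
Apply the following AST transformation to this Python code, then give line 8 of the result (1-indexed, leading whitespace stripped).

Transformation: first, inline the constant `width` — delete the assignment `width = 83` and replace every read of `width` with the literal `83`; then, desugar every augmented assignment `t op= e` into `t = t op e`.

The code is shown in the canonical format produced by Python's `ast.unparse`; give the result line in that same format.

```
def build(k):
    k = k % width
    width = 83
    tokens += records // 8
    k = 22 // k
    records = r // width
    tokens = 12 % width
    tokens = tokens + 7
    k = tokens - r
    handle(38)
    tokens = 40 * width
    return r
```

k = tokens - r

Transformed code:
def build(k):
    k = k % 83
    tokens = tokens + records // 8
    k = 22 // k
    records = r // 83
    tokens = 12 % 83
    tokens = tokens + 7
    k = tokens - r
    handle(38)
    tokens = 40 * 83
    return r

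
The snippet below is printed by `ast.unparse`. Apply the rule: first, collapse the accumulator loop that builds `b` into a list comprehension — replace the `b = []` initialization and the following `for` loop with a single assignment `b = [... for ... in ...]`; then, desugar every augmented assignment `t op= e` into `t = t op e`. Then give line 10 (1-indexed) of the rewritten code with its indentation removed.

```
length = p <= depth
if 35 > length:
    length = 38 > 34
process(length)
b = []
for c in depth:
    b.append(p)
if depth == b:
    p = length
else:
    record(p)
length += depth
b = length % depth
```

Transformed code:
length = p <= depth
if 35 > length:
    length = 38 > 34
process(length)
b = [p for c in depth]
if depth == b:
    p = length
else:
    record(p)
length = length + depth
b = length % depth

length = length + depth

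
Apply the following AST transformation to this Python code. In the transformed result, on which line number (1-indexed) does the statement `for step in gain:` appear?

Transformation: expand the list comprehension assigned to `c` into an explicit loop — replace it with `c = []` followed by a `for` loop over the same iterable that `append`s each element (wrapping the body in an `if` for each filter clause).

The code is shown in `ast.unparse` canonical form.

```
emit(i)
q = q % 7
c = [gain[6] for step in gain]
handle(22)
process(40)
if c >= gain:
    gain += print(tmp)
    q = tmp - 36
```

4

Transformed code:
emit(i)
q = q % 7
c = []
for step in gain:
    c.append(gain[6])
handle(22)
process(40)
if c >= gain:
    gain += print(tmp)
    q = tmp - 36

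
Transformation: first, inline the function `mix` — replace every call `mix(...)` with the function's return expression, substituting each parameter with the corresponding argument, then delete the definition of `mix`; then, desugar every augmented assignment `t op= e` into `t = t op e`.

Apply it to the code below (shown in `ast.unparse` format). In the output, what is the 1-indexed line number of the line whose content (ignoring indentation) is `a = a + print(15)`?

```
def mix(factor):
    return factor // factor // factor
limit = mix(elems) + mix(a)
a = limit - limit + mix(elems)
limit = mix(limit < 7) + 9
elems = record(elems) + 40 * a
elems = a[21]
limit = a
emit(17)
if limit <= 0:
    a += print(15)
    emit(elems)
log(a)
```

9

Transformed code:
limit = elems // elems // elems + a // a // a
a = limit - limit + elems // elems // elems
limit = (limit < 7) // (limit < 7) // (limit < 7) + 9
elems = record(elems) + 40 * a
elems = a[21]
limit = a
emit(17)
if limit <= 0:
    a = a + print(15)
    emit(elems)
log(a)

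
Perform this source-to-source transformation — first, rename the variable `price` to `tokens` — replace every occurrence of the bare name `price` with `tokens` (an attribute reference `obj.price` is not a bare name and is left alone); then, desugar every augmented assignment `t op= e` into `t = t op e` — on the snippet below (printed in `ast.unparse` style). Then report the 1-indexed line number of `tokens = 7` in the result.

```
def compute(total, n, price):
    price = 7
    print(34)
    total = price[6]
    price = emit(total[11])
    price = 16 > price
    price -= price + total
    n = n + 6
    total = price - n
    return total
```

Transformed code:
def compute(total, n, tokens):
    tokens = 7
    print(34)
    total = tokens[6]
    tokens = emit(total[11])
    tokens = 16 > tokens
    tokens = tokens - (tokens + total)
    n = n + 6
    total = tokens - n
    return total

2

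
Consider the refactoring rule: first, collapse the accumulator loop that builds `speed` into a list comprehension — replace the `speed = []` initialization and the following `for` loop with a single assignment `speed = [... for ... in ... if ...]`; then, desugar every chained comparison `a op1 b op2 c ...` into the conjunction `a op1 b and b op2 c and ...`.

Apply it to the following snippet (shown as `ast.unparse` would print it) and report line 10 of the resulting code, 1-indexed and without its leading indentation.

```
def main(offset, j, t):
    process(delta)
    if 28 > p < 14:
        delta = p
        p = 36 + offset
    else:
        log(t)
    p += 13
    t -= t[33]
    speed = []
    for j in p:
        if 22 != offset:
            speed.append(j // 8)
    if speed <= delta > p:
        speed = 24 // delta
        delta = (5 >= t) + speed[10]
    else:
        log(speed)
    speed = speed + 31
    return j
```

Transformed code:
def main(offset, j, t):
    process(delta)
    if 28 > p and p < 14:
        delta = p
        p = 36 + offset
    else:
        log(t)
    p += 13
    t -= t[33]
    speed = [j // 8 for j in p if 22 != offset]
    if speed <= delta and delta > p:
        speed = 24 // delta
        delta = (5 >= t) + speed[10]
    else:
        log(speed)
    speed = speed + 31
    return j

speed = [j // 8 for j in p if 22 != offset]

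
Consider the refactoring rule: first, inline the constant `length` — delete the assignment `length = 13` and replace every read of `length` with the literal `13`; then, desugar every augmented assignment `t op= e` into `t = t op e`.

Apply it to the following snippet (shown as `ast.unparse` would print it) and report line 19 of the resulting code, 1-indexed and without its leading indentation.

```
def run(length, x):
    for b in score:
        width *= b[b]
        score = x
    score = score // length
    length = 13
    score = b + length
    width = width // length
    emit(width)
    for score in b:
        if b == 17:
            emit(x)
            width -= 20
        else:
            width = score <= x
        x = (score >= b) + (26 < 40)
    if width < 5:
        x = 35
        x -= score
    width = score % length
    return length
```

Transformed code:
def run(length, x):
    for b in score:
        width = width * b[b]
        score = x
    score = score // 13
    score = b + 13
    width = width // 13
    emit(width)
    for score in b:
        if b == 17:
            emit(x)
            width = width - 20
        else:
            width = score <= x
        x = (score >= b) + (26 < 40)
    if width < 5:
        x = 35
        x = x - score
    width = score % 13
    return 13

width = score % 13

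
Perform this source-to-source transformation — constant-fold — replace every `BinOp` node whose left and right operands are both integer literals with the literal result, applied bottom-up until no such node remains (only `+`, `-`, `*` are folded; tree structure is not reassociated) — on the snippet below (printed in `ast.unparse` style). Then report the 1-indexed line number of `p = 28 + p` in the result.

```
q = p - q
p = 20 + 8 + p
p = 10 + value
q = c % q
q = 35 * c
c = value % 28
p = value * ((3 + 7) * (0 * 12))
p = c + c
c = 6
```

Transformed code:
q = p - q
p = 28 + p
p = 10 + value
q = c % q
q = 35 * c
c = value % 28
p = value * 0
p = c + c
c = 6

2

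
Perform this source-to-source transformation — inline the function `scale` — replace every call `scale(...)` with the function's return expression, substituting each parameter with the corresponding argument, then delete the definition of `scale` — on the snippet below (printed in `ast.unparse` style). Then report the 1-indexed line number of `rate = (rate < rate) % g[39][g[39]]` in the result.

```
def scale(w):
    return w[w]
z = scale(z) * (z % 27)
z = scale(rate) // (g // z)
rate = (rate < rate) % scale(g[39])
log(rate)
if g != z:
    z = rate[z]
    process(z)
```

Transformed code:
z = z[z] * (z % 27)
z = rate[rate] // (g // z)
rate = (rate < rate) % g[39][g[39]]
log(rate)
if g != z:
    z = rate[z]
    process(z)

3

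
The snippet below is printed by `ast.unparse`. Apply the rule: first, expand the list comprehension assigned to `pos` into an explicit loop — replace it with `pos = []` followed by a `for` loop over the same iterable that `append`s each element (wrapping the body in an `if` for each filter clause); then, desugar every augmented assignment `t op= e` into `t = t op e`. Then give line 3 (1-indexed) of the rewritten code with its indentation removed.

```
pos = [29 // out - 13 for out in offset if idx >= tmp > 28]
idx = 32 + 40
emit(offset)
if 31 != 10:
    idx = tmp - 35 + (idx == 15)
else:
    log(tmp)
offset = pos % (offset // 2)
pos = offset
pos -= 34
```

if idx >= tmp > 28:

Transformed code:
pos = []
for out in offset:
    if idx >= tmp > 28:
        pos.append(29 // out - 13)
idx = 32 + 40
emit(offset)
if 31 != 10:
    idx = tmp - 35 + (idx == 15)
else:
    log(tmp)
offset = pos % (offset // 2)
pos = offset
pos = pos - 34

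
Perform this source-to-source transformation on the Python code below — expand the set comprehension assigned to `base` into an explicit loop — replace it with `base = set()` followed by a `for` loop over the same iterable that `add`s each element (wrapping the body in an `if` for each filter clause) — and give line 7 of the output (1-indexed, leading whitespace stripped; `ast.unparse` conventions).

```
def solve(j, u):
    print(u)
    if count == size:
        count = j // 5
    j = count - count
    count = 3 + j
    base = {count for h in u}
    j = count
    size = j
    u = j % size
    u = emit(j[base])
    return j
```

base = set()

Transformed code:
def solve(j, u):
    print(u)
    if count == size:
        count = j // 5
    j = count - count
    count = 3 + j
    base = set()
    for h in u:
        base.add(count)
    j = count
    size = j
    u = j % size
    u = emit(j[base])
    return j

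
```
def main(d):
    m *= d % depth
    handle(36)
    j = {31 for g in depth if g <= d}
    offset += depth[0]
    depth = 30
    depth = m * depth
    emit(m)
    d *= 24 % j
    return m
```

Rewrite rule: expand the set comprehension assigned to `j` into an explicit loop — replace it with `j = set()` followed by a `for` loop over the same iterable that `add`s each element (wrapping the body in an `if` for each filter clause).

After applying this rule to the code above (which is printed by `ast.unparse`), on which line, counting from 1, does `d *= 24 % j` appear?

Transformed code:
def main(d):
    m *= d % depth
    handle(36)
    j = set()
    for g in depth:
        if g <= d:
            j.add(31)
    offset += depth[0]
    depth = 30
    depth = m * depth
    emit(m)
    d *= 24 % j
    return m

12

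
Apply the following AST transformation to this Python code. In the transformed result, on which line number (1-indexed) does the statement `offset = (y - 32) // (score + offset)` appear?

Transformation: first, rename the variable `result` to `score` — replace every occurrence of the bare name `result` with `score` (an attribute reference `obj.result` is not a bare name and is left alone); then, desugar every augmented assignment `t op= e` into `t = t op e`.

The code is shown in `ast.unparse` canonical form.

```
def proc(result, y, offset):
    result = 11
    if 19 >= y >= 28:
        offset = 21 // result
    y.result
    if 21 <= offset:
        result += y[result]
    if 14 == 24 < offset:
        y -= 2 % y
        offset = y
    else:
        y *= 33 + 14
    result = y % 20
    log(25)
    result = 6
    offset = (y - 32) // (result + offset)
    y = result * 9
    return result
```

Transformed code:
def proc(score, y, offset):
    score = 11
    if 19 >= y >= 28:
        offset = 21 // score
    y.result
    if 21 <= offset:
        score = score + y[score]
    if 14 == 24 < offset:
        y = y - 2 % y
        offset = y
    else:
        y = y * (33 + 14)
    score = y % 20
    log(25)
    score = 6
    offset = (y - 32) // (score + offset)
    y = score * 9
    return score

16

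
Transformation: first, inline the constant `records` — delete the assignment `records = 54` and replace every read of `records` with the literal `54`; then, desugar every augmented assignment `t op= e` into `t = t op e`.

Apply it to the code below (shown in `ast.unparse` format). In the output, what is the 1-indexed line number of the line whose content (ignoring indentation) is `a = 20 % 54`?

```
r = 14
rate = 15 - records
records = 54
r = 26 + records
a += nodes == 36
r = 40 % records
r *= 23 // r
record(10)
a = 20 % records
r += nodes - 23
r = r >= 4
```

Transformed code:
r = 14
rate = 15 - 54
r = 26 + 54
a = a + (nodes == 36)
r = 40 % 54
r = r * (23 // r)
record(10)
a = 20 % 54
r = r + (nodes - 23)
r = r >= 4

8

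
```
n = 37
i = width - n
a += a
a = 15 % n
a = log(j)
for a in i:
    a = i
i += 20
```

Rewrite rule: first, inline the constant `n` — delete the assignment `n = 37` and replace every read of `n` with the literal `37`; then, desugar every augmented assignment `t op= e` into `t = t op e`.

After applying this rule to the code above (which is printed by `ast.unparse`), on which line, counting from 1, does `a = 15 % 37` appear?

Transformed code:
i = width - 37
a = a + a
a = 15 % 37
a = log(j)
for a in i:
    a = i
i = i + 20

3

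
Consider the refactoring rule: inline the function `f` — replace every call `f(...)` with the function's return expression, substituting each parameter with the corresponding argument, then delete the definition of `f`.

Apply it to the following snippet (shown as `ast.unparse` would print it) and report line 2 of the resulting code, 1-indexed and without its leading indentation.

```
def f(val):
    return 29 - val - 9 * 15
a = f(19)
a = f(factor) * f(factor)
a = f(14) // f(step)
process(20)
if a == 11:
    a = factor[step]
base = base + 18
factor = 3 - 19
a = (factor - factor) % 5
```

Transformed code:
a = 29 - 19 - 9 * 15
a = (29 - factor - 9 * 15) * (29 - factor - 9 * 15)
a = (29 - 14 - 9 * 15) // (29 - step - 9 * 15)
process(20)
if a == 11:
    a = factor[step]
base = base + 18
factor = 3 - 19
a = (factor - factor) % 5

a = (29 - factor - 9 * 15) * (29 - factor - 9 * 15)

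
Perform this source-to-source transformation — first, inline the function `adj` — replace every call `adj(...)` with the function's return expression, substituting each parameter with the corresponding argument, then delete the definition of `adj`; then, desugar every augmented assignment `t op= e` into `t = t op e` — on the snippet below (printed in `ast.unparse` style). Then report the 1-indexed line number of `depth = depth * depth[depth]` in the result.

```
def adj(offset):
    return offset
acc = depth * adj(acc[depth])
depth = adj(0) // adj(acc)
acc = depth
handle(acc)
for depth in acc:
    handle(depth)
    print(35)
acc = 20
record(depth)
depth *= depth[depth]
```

10

Transformed code:
acc = depth * acc[depth]
depth = 0 // acc
acc = depth
handle(acc)
for depth in acc:
    handle(depth)
    print(35)
acc = 20
record(depth)
depth = depth * depth[depth]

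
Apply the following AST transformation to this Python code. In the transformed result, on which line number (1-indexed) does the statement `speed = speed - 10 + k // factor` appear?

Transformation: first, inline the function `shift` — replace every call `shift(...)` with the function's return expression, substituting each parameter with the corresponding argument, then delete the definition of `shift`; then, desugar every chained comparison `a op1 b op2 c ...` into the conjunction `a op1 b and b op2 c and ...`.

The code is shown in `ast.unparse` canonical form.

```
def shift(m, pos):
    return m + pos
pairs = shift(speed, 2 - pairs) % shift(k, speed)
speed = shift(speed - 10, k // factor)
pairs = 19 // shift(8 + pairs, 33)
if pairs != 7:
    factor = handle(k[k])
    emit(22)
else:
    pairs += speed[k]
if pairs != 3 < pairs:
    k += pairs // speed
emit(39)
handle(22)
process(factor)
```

2

Transformed code:
pairs = (speed + (2 - pairs)) % (k + speed)
speed = speed - 10 + k // factor
pairs = 19 // (8 + pairs + 33)
if pairs != 7:
    factor = handle(k[k])
    emit(22)
else:
    pairs += speed[k]
if pairs != 3 and 3 < pairs:
    k += pairs // speed
emit(39)
handle(22)
process(factor)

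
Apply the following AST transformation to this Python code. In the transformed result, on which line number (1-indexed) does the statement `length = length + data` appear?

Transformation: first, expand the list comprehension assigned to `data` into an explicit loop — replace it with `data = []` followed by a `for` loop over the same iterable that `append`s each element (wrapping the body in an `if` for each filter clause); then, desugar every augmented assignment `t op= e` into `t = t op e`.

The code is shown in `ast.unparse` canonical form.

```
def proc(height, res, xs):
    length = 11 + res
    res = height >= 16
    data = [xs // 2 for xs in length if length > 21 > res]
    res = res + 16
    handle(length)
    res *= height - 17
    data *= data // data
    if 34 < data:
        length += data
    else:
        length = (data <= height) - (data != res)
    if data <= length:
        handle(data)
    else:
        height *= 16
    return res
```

13

Transformed code:
def proc(height, res, xs):
    length = 11 + res
    res = height >= 16
    data = []
    for xs in length:
        if length > 21 > res:
            data.append(xs // 2)
    res = res + 16
    handle(length)
    res = res * (height - 17)
    data = data * (data // data)
    if 34 < data:
        length = length + data
    else:
        length = (data <= height) - (data != res)
    if data <= length:
        handle(data)
    else:
        height = height * 16
    return res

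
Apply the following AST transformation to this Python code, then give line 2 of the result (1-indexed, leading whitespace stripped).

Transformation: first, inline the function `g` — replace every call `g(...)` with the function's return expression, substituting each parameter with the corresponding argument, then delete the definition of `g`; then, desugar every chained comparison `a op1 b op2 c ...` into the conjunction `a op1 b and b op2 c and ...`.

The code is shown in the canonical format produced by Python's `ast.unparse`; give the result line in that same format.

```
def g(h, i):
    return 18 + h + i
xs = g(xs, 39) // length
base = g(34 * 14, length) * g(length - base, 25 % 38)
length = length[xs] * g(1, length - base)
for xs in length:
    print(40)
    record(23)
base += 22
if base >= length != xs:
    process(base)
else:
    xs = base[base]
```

Transformed code:
xs = (18 + xs + 39) // length
base = (18 + 34 * 14 + length) * (18 + (length - base) + 25 % 38)
length = length[xs] * (18 + 1 + (length - base))
for xs in length:
    print(40)
    record(23)
base += 22
if base >= length and length != xs:
    process(base)
else:
    xs = base[base]

base = (18 + 34 * 14 + length) * (18 + (length - base) + 25 % 38)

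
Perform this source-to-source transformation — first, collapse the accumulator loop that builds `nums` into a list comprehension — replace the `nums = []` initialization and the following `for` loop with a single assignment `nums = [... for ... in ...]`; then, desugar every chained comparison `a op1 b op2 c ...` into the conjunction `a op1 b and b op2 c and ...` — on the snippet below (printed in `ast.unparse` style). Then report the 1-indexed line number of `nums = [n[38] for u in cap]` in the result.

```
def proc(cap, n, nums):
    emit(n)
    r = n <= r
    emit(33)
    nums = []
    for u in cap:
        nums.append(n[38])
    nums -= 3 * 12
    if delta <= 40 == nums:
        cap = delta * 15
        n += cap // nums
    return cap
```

Transformed code:
def proc(cap, n, nums):
    emit(n)
    r = n <= r
    emit(33)
    nums = [n[38] for u in cap]
    nums -= 3 * 12
    if delta <= 40 and 40 == nums:
        cap = delta * 15
        n += cap // nums
    return cap

5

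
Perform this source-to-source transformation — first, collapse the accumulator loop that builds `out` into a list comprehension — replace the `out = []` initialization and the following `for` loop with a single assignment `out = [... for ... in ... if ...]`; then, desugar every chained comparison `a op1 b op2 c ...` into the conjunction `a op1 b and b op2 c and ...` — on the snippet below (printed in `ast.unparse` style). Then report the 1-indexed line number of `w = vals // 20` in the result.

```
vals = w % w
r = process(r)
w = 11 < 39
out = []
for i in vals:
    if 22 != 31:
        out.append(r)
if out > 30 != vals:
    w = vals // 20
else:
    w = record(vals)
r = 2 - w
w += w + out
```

6

Transformed code:
vals = w % w
r = process(r)
w = 11 < 39
out = [r for i in vals if 22 != 31]
if out > 30 and 30 != vals:
    w = vals // 20
else:
    w = record(vals)
r = 2 - w
w += w + out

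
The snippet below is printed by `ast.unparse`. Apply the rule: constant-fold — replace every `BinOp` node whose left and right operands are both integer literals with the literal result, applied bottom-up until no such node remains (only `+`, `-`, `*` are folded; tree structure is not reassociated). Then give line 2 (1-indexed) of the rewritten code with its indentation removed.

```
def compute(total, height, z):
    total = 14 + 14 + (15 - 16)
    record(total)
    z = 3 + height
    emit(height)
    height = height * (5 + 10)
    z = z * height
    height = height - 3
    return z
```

total = 27

Transformed code:
def compute(total, height, z):
    total = 27
    record(total)
    z = 3 + height
    emit(height)
    height = height * 15
    z = z * height
    height = height - 3
    return z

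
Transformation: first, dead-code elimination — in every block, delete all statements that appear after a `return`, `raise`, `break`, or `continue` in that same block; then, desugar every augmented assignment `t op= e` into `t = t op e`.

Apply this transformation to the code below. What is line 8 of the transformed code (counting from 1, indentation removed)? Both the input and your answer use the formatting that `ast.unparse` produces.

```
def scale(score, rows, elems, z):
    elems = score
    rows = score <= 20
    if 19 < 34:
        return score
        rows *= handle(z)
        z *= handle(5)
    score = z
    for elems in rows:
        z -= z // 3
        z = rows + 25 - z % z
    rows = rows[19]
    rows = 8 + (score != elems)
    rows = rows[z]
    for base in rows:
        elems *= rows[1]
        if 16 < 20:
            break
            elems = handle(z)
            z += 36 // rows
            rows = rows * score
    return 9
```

Transformed code:
def scale(score, rows, elems, z):
    elems = score
    rows = score <= 20
    if 19 < 34:
        return score
    score = z
    for elems in rows:
        z = z - z // 3
        z = rows + 25 - z % z
    rows = rows[19]
    rows = 8 + (score != elems)
    rows = rows[z]
    for base in rows:
        elems = elems * rows[1]
        if 16 < 20:
            break
    return 9

z = z - z // 3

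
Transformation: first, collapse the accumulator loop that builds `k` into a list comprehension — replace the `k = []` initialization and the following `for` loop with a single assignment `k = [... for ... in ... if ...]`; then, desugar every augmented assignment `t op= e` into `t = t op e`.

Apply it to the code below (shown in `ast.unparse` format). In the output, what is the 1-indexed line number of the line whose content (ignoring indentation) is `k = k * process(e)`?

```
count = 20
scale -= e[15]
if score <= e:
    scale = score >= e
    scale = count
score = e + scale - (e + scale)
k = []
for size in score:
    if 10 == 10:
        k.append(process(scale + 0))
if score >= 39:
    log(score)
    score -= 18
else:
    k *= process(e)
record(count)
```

12

Transformed code:
count = 20
scale = scale - e[15]
if score <= e:
    scale = score >= e
    scale = count
score = e + scale - (e + scale)
k = [process(scale + 0) for size in score if 10 == 10]
if score >= 39:
    log(score)
    score = score - 18
else:
    k = k * process(e)
record(count)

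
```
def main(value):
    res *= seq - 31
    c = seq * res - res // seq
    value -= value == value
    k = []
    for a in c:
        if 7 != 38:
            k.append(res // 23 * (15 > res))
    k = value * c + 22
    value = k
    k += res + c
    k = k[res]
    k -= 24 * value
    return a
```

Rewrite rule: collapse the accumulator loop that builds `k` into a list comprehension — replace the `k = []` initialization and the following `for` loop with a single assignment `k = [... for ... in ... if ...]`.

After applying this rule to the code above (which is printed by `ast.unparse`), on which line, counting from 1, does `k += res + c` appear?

8

Transformed code:
def main(value):
    res *= seq - 31
    c = seq * res - res // seq
    value -= value == value
    k = [res // 23 * (15 > res) for a in c if 7 != 38]
    k = value * c + 22
    value = k
    k += res + c
    k = k[res]
    k -= 24 * value
    return a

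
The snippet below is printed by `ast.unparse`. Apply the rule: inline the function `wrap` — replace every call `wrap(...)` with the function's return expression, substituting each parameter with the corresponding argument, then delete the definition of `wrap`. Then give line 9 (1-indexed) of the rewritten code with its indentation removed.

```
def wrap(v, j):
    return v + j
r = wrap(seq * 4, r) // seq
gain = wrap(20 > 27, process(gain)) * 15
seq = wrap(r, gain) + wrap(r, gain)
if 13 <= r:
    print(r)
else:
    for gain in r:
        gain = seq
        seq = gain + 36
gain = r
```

Transformed code:
r = (seq * 4 + r) // seq
gain = ((20 > 27) + process(gain)) * 15
seq = r + gain + (r + gain)
if 13 <= r:
    print(r)
else:
    for gain in r:
        gain = seq
        seq = gain + 36
gain = r

seq = gain + 36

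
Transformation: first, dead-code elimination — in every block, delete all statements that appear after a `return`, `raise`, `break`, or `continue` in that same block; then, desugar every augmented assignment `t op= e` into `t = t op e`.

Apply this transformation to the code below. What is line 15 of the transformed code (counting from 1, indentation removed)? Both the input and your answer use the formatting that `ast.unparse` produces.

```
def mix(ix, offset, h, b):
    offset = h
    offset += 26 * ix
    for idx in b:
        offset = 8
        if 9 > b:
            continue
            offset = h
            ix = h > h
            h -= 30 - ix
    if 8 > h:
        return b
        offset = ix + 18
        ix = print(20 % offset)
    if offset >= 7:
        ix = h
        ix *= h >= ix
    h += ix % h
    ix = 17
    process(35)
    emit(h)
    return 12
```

process(35)

Transformed code:
def mix(ix, offset, h, b):
    offset = h
    offset = offset + 26 * ix
    for idx in b:
        offset = 8
        if 9 > b:
            continue
    if 8 > h:
        return b
    if offset >= 7:
        ix = h
        ix = ix * (h >= ix)
    h = h + ix % h
    ix = 17
    process(35)
    emit(h)
    return 12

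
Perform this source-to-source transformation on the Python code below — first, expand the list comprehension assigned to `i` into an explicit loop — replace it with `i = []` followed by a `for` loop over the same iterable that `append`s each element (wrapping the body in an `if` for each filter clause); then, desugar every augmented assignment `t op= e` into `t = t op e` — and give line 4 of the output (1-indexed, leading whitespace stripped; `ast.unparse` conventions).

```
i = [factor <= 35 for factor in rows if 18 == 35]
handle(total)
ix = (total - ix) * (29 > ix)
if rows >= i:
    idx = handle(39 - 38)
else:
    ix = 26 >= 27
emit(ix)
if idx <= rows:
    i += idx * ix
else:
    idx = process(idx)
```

Transformed code:
i = []
for factor in rows:
    if 18 == 35:
        i.append(factor <= 35)
handle(total)
ix = (total - ix) * (29 > ix)
if rows >= i:
    idx = handle(39 - 38)
else:
    ix = 26 >= 27
emit(ix)
if idx <= rows:
    i = i + idx * ix
else:
    idx = process(idx)

i.append(factor <= 35)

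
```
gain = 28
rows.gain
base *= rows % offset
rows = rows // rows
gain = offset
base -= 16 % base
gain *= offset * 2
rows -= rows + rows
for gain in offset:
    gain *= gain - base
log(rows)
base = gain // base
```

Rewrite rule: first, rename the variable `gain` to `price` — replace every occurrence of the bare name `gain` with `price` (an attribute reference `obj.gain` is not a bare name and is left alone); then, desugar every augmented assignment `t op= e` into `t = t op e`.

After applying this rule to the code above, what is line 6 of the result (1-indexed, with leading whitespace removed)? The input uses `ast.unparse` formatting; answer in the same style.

Transformed code:
price = 28
rows.gain
base = base * (rows % offset)
rows = rows // rows
price = offset
base = base - 16 % base
price = price * (offset * 2)
rows = rows - (rows + rows)
for price in offset:
    price = price * (price - base)
log(rows)
base = price // base

base = base - 16 % base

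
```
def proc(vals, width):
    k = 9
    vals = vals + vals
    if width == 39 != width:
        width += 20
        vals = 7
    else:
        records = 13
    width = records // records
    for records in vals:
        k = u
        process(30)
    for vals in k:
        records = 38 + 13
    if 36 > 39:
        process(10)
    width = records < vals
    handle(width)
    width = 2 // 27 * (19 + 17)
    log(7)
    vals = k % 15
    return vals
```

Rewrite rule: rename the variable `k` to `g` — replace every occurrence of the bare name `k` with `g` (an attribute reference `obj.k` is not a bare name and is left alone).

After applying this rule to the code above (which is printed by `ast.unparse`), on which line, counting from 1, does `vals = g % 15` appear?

Transformed code:
def proc(vals, width):
    g = 9
    vals = vals + vals
    if width == 39 != width:
        width += 20
        vals = 7
    else:
        records = 13
    width = records // records
    for records in vals:
        g = u
        process(30)
    for vals in g:
        records = 38 + 13
    if 36 > 39:
        process(10)
    width = records < vals
    handle(width)
    width = 2 // 27 * (19 + 17)
    log(7)
    vals = g % 15
    return vals

21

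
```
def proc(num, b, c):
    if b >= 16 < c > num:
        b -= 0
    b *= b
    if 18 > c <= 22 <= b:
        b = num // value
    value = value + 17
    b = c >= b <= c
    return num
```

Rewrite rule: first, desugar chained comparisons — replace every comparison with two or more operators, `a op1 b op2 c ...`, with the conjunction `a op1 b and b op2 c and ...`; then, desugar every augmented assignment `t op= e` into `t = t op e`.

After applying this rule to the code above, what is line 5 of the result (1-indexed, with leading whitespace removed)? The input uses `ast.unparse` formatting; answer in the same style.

if 18 > c and c <= 22 and (22 <= b):

Transformed code:
def proc(num, b, c):
    if b >= 16 and 16 < c and (c > num):
        b = b - 0
    b = b * b
    if 18 > c and c <= 22 and (22 <= b):
        b = num // value
    value = value + 17
    b = c >= b and b <= c
    return num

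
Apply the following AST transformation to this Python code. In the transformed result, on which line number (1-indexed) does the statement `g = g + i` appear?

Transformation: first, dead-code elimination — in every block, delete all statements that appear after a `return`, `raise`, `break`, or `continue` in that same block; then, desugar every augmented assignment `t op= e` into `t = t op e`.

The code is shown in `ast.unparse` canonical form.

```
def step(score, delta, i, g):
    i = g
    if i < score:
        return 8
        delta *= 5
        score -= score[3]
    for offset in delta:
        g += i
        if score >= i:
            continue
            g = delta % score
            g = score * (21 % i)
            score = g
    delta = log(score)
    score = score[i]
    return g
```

6

Transformed code:
def step(score, delta, i, g):
    i = g
    if i < score:
        return 8
    for offset in delta:
        g = g + i
        if score >= i:
            continue
    delta = log(score)
    score = score[i]
    return g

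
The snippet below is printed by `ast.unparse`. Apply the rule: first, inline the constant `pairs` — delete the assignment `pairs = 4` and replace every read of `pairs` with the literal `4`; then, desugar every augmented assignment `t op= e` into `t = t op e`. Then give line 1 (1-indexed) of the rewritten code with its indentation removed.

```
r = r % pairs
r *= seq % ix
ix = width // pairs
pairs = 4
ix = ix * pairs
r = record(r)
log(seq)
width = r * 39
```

r = r % 4

Transformed code:
r = r % 4
r = r * (seq % ix)
ix = width // 4
ix = ix * 4
r = record(r)
log(seq)
width = r * 39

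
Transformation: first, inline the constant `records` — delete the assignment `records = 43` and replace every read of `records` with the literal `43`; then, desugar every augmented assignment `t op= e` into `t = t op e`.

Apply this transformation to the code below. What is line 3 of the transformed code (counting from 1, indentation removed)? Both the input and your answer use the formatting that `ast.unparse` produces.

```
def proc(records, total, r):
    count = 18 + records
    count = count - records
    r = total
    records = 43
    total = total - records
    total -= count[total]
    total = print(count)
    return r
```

count = count - 43

Transformed code:
def proc(records, total, r):
    count = 18 + 43
    count = count - 43
    r = total
    total = total - 43
    total = total - count[total]
    total = print(count)
    return r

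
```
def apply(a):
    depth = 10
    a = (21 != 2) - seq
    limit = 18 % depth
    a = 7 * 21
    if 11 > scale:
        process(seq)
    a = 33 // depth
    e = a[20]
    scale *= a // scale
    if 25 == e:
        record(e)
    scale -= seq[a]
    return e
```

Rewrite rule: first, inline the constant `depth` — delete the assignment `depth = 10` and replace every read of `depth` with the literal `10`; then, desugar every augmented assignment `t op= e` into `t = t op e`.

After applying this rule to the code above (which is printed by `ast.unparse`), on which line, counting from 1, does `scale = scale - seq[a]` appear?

Transformed code:
def apply(a):
    a = (21 != 2) - seq
    limit = 18 % 10
    a = 7 * 21
    if 11 > scale:
        process(seq)
    a = 33 // 10
    e = a[20]
    scale = scale * (a // scale)
    if 25 == e:
        record(e)
    scale = scale - seq[a]
    return e

12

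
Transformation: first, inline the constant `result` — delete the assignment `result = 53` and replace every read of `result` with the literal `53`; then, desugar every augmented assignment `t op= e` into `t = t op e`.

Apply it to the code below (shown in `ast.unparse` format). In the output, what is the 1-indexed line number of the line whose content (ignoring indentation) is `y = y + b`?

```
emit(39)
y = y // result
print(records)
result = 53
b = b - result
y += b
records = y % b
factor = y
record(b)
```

5

Transformed code:
emit(39)
y = y // 53
print(records)
b = b - 53
y = y + b
records = y % b
factor = y
record(b)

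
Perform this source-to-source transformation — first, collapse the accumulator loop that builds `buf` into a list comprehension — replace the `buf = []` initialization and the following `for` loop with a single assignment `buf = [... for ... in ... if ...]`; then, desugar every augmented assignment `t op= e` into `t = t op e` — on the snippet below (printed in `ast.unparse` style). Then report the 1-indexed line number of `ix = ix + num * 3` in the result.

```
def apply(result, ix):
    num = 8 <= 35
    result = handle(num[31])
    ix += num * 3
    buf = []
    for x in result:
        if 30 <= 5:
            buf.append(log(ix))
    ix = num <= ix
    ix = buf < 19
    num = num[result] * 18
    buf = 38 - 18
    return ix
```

Transformed code:
def apply(result, ix):
    num = 8 <= 35
    result = handle(num[31])
    ix = ix + num * 3
    buf = [log(ix) for x in result if 30 <= 5]
    ix = num <= ix
    ix = buf < 19
    num = num[result] * 18
    buf = 38 - 18
    return ix

4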